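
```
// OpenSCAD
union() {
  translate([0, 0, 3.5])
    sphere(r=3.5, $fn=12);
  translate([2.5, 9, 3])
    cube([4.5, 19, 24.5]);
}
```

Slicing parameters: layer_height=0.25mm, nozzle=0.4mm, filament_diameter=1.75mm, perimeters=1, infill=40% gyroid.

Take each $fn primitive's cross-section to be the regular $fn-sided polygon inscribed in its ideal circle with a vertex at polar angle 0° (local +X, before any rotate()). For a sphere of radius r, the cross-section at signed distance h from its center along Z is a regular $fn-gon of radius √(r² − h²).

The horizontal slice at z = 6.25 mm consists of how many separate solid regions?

2

At z = 6.25 mm: the r=3.5 sphere slices to a regular 12-gon of circumradius 2.165 (√(r²−h²) with h=2.75 from center); the 4.5×19 cube at (2.5, 9) contributes its full rectangle; Taking the union: the 2 present regions are separate (no shared area or edge), so areas and boundary lengths simply add and each stays a separate island — 2 connected regions. The result has 2 disconnected regions.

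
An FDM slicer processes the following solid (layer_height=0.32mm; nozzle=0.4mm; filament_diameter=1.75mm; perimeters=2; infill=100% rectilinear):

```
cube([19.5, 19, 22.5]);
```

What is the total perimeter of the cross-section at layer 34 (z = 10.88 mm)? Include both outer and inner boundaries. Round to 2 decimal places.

77.00 mm

At z = 10.88 mm: the cube is present — its section is the full 19.5×19 rectangle (perimeter 77.00 mm). Overall, the cross-section is a single solid region. Total boundary length (outer) = 77.00 mm.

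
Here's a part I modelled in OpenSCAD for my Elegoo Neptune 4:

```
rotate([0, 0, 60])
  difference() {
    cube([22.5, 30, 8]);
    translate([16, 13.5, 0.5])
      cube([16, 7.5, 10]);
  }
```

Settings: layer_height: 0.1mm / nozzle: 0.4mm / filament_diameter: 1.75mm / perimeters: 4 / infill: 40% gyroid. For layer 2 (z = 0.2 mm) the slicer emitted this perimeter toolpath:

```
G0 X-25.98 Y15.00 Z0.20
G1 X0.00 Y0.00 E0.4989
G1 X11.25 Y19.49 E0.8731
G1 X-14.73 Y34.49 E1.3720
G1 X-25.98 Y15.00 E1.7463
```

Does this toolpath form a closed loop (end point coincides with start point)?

yes

Start point (G0): (-25.98, 15.00). End point (last G1): the path returns to the start — closed.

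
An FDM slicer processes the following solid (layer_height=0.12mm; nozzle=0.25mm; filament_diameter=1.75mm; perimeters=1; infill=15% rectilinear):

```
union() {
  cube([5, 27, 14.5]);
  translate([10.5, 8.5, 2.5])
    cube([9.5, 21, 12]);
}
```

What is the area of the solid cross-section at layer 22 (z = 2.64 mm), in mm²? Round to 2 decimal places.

At z = 2.64 mm: the 5×27 cube contributes its full rectangle (area 135.00 mm²); the cube at (10.5, 8.5) is present — its section is the full 9.5×21 rectangle (area 199.50 mm²); Merging all regions: the 2 present regions are separate (no shared area or edge), so areas and boundary lengths simply add and each stays a separate island — area = 334.50 mm². Overall, the cross-section has 2 separate islands. Net area = 334.50 mm².

334.50 mm²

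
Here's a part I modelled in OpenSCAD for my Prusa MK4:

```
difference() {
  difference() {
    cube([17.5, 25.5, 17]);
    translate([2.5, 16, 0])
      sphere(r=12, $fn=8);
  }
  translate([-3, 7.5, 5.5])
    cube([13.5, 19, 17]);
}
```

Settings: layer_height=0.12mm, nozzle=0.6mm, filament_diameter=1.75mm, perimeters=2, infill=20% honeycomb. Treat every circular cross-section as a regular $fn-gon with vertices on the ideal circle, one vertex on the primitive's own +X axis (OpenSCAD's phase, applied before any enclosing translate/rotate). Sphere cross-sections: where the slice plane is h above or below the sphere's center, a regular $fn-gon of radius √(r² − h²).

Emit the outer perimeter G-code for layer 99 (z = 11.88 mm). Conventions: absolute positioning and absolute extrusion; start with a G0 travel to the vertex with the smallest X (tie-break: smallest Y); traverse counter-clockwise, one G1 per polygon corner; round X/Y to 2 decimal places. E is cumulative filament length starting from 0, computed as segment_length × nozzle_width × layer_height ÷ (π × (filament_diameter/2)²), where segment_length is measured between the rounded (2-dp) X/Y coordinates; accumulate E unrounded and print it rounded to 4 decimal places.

At z = 11.88 mm: the cube (footprint 17.5×25.5) is included at this height; the r=12 sphere at (2.5, 16) slices to a regular 8-gon of circumradius 1.693 (√(r²−h²) with h=11.88 from center); After the difference (first − rest): starting from the 17.5×25.5 cube, the r=12 sphere at (2.5, 16) lies wholly inside it (removes its full 8.11 mm² and its 10.36 mm outline becomes a hole wall) — 1 connected region with 1 hole; the cube at (-3, 7.5) is present — its section is the full 13.5×19 rectangle; After the difference (first − rest): starting from that combined region, the 13.5×19 cube at (-3, 7.5) partially overlaps it — only the 180.89 mm² overlap (of its 256.50 mm²) is removed, clipping the outline — 1 connected region. The outline is a single polygon with 6 vertices. Extrusion per mm of travel: 0.6 × 0.12 / (π × 0.875²) = 0.029934. Accumulating E over each segment gives final E = 2.5743.

G0 X0.00 Y0.00 Z11.88
G1 X17.50 Y0.00 E0.5238
G1 X17.50 Y25.50 E1.2872
G1 X10.50 Y25.50 E1.4967
G1 X10.50 Y7.50 E2.0355
G1 X0.00 Y7.50 E2.3498
G1 X0.00 Y0.00 E2.5743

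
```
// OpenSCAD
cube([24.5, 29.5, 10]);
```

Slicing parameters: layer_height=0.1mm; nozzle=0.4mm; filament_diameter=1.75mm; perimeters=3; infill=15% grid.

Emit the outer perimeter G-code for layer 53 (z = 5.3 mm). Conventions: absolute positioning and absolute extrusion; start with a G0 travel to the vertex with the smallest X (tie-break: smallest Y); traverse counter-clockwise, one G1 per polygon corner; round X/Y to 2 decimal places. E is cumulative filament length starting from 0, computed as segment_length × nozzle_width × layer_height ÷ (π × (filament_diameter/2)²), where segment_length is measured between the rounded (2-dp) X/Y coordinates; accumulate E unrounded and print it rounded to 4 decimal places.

At z = 5.3 mm: the cube (footprint 24.5×29.5) is included at this height. The outline is a single polygon with 4 vertices. Extrusion per mm of travel: 0.4 × 0.1 / (π × 0.875²) = 0.016630. Accumulating E over each segment gives final E = 1.7960.

G0 X0.00 Y0.00 Z5.30
G1 X24.50 Y0.00 E0.4074
G1 X24.50 Y29.50 E0.8980
G1 X0.00 Y29.50 E1.3055
G1 X0.00 Y0.00 E1.7960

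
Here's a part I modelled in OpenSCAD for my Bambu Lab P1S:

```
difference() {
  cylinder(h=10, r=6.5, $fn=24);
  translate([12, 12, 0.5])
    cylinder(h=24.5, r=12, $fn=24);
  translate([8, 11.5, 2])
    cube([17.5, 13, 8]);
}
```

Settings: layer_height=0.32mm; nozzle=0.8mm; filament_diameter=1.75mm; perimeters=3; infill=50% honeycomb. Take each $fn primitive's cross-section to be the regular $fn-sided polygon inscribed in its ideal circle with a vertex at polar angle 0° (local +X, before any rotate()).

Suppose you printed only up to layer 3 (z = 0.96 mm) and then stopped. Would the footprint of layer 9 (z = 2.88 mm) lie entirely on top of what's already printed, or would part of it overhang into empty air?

entirely on top

Compare the two slices. At z = 0.96: the r=6.5 cylinder gives a regular 24-gon of circumradius 6.5 (constant along its height) (area = (24/2)·6.500²·sin(360°/24) = 131.22 mm²); the r=12 cylinder at (12, 12) contributes a regular 24-gon of circumradius 12 (area = (24/2)·12.000²·sin(360°/24) = 447.24 mm²); the cube at (8, 11.5) does not reach this height (z outside [2, 10]); Subtracting the remaining from the first: starting from the r=6.5 cylinder (131.22 mm²), the r=12 cylinder at (12, 12) partially overlaps it — only the 6.49 mm² overlap (of its 447.24 mm²) is removed, clipping the outline — area = 124.73 mm². At z = 2.88: the cylinder: section is a regular 24-gon, circumradius r=6.5 (area = (24/2)·6.500²·sin(360°/24) = 131.22 mm²); the cylinder at (12, 12): section is a regular 24-gon, circumradius r=12 (area = (24/2)·12.000²·sin(360°/24) = 447.24 mm²); the cube at (8, 11.5) (footprint 17.5×13) is included at this height (area 227.50 mm²); After the difference (first − rest): starting from the r=6.5 cylinder (131.22 mm²), the r=12 cylinder at (12, 12) partially overlaps it — only the 6.49 mm² overlap (of its 447.24 mm²) is removed, clipping the outline; the 17.5×13 cube at (8, 11.5) misses the remaining region (no effect) — area = 124.73 mm². Checking containment: the cross-section at z = 2.88 is a subset of the cross-section at z = 0.96.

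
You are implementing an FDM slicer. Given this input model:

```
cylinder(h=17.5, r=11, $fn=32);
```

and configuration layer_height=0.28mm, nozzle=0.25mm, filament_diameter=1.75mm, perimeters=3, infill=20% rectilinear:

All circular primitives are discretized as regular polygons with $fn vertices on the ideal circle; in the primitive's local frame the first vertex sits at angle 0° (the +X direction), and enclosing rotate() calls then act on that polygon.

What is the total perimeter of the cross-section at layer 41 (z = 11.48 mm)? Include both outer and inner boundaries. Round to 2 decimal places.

69.00 mm

At z = 11.48 mm: the r=11 cylinder gives a regular 32-gon of circumradius 11 (constant along its height) (perimeter = 2·32·11.000·sin(180°/32) = 69.00 mm). Overall, the cross-section is a single solid region. Total boundary length (outer) = 69.00 mm.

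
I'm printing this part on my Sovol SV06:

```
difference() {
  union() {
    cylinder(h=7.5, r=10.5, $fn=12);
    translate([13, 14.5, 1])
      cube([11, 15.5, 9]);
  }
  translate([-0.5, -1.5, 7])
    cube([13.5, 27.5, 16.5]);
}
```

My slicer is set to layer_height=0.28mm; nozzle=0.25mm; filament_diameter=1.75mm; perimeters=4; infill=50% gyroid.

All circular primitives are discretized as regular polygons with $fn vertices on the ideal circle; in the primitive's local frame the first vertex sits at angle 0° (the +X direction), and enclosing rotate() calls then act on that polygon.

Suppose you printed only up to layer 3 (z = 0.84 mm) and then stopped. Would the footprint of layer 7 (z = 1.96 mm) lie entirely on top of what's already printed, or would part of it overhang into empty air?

Compare the two slices. At z = 0.84: the r=10.5 cylinder contributes a regular 12-gon of circumradius 10.5 (area = (12/2)·10.500²·sin(360°/12) = 330.75 mm²); the cube at (13, 14.5) is absent (z outside [1, 10]); Combining (union): only the r=10.5 cylinder is present, so the union is just that shape — area = 330.75 mm²; the cube at (-0.5, -1.5) is not intersected at this z (z outside [7, 23.5]); Taking the first minus the rest: none of the subtracted shapes is present at this height, so that combined region is unchanged — area = 330.75 mm². At z = 1.96: the r=10.5 cylinder contributes a regular 12-gon of circumradius 10.5 (area = (12/2)·10.500²·sin(360°/12) = 330.75 mm²); the cube at (13, 14.5) is present — its section is the full 11×15.5 rectangle (area 170.50 mm²); Taking the union: the 2 present regions are separate (no shared area or edge), so areas and boundary lengths simply add and each stays a separate island — area = 501.25 mm²; the cube at (-0.5, -1.5) does not reach this height (z outside [7, 23.5]); Subtracting the remaining from the first: none of the subtracted shapes is present at this height, so that combined region is unchanged — area = 501.25 mm². Checking containment: at z = 1.96 the cross-section extends beyond the z = 0.84 cross-section by about 170.50 mm².

part overhangs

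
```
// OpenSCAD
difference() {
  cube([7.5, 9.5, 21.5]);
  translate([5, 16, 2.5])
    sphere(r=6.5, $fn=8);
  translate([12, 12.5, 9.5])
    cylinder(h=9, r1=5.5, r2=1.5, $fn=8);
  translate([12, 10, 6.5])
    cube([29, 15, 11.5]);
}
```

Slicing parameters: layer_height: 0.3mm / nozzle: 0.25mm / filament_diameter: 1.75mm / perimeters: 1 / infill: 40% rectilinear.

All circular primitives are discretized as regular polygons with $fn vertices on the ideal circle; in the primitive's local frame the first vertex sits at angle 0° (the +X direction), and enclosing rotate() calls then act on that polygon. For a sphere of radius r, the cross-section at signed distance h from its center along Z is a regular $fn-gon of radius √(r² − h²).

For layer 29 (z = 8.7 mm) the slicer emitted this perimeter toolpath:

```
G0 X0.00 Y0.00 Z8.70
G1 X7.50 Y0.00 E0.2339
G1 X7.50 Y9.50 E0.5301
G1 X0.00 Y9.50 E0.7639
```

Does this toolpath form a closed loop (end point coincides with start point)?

Start point (G0): (0.00, 0.00). End point (last G1): the path does not return to the start — open.

no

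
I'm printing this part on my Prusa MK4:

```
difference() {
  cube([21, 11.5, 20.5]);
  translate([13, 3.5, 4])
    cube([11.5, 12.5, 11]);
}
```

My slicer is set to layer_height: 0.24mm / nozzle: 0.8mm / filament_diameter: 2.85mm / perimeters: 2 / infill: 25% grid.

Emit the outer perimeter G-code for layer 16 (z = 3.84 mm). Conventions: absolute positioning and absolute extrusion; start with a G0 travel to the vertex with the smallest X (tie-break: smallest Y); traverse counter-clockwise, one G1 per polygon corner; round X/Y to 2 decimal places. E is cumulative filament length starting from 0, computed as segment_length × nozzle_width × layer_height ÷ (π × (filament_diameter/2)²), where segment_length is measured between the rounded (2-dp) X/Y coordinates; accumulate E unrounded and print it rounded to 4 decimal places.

At z = 3.84 mm: the cube is present — its section is the full 21×11.5 rectangle; the cube at (13, 3.5) is not intersected at this z (z outside [4, 15]); Taking the first minus the rest: none of the subtracted shapes is present at this height, so the 21×11.5 cube is unchanged — 1 connected region. The outline is a single polygon with 4 vertices. Extrusion per mm of travel: 0.8 × 0.24 / (π × 1.425²) = 0.030097. Accumulating E over each segment gives final E = 1.9563.

G0 X0.00 Y0.00 Z3.84
G1 X21.00 Y0.00 E0.6320
G1 X21.00 Y11.50 E0.9781
G1 X0.00 Y11.50 E1.6102
G1 X0.00 Y0.00 E1.9563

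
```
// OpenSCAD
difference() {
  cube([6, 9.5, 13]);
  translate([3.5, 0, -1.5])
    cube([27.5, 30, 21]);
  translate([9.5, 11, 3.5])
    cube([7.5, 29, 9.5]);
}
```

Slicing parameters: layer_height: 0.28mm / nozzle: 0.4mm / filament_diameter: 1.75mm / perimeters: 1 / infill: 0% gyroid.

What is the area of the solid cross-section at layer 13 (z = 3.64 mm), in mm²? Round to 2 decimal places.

At z = 3.64 mm: the cube (footprint 6×9.5) is included at this height (area 57.00 mm²); the cube at (3.5, 0) (footprint 27.5×30) is included at this height (area 825.00 mm²); the 7.5×29 cube at (9.5, 11) contributes its full rectangle (area 217.50 mm²); Subtracting the remaining from the first: starting from the 6×9.5 cube (57.00 mm²), the 27.5×30 cube at (3.5, 0) partially overlaps it — only the 23.75 mm² overlap (of its 825.00 mm²) is removed, clipping the outline; the 7.5×29 cube at (9.5, 11) misses the remaining region (no effect) — area = 33.25 mm². Overall, the cross-section is a single solid region. Net area = 33.25 mm².

33.25 mm²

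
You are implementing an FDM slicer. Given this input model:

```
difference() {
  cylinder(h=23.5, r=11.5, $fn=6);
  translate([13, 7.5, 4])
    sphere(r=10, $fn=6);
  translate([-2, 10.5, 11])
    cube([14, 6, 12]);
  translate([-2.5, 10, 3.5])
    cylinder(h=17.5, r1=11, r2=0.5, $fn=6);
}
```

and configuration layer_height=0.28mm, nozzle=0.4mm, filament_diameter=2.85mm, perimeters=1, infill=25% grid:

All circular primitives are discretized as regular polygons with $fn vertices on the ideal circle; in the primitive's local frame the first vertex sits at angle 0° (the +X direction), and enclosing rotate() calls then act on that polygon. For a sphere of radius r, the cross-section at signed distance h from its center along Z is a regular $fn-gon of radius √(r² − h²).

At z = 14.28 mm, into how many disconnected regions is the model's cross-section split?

1

At z = 14.28 mm: the r=11.5 cylinder contributes a regular 6-gon of circumradius 11.5; the sphere at (13, 7.5) does not reach this height (|z−center|=10.280 > r=10); the cube at (-2, 10.5) is present — its section is the full 14×6 rectangle; the cone at (-2.5, 10) (r1=11→r2=0.5) has section circumradius 4.532 here — a regular 6-gon; After the difference (first − rest): starting from the r=11.5 cylinder, the 14×6 cube at (-2, 10.5) misses the remaining region (no effect); the cone at (-2.5, 10) partially overlaps it — only the 25.63 mm² overlap (of its 53.36 mm²) is removed, clipping the outline — 1 connected region. The result has 1 disconnected region.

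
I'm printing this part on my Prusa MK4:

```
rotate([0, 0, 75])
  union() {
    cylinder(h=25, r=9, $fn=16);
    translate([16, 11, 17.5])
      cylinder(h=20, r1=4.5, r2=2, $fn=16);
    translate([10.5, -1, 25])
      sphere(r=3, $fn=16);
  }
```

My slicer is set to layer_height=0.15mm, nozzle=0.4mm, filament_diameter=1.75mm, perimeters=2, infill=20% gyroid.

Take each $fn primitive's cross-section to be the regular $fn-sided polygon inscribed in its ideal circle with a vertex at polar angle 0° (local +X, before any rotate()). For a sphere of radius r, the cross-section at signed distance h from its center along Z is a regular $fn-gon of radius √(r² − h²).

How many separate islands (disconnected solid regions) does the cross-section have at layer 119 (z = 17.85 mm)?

2

At z = 17.85 mm: the r=9 cylinder contributes a regular 16-gon of circumradius 9; the cone at (16, 11): at t=0.018 of its height the radius interpolates to r₁+(r₂−r₁)t = 4.456, giving a regular 16-gon of that circumradius; the sphere at (10.5, -1) is absent (|z−center|=7.150 > r=3); Taking the union: the 2 present regions are separate (no shared area or edge), so areas and boundary lengths simply add and each stays a separate island — 2 connected regions; (rotated 75° about Z; rotation is an isometry so areas/perimeters/island counts are preserved). Overall, the cross-section has 2 separate islands. Island count = 2.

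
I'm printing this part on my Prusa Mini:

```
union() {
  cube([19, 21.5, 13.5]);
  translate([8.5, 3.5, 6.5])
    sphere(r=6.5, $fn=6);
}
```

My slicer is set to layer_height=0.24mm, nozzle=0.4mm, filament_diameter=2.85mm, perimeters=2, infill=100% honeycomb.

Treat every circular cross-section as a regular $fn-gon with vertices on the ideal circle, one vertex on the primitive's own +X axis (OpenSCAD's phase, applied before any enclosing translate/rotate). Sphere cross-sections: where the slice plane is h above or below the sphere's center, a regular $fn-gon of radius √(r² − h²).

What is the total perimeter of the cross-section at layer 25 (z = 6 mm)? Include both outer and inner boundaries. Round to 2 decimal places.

At z = 6 mm: the cube is present — its section is the full 19×21.5 rectangle (perimeter 81.00 mm); the r=6.5 sphere at (8.5, 3.5) contributes a regular 6-gon of circumradius √(6.5²−0.5²) = 6.481 (perimeter = 2·6·6.481·sin(180°/6) = 38.88 mm); Taking the union: the regions partially overlap (shared area 92.85 mm²), so the edge portions inside another operand are dropped and the merged outline is re-measured after clipping — boundary = 83.44 mm. Overall, the cross-section is a single solid region. Total boundary length (outer) = 83.44 mm.

83.44 mm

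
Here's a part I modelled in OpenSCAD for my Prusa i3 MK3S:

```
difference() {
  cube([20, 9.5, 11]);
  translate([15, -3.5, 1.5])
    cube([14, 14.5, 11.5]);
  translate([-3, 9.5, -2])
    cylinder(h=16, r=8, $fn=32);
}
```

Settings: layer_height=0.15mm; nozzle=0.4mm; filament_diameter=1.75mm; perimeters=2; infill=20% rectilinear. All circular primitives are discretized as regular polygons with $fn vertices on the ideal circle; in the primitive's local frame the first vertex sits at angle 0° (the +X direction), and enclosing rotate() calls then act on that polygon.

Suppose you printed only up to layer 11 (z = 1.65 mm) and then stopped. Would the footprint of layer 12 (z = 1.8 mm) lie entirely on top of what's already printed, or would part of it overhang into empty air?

Compare the two slices. At z = 1.65: the cube (footprint 20×9.5) is included at this height (area 190.00 mm²); the 14×14.5 cube at (15, -3.5) contributes its full rectangle (area 203.00 mm²); the cylinder at (-3, 9.5): section is a regular 32-gon, circumradius r=8 (area = (32/2)·8.000²·sin(360°/32) = 199.77 mm²); Subtracting the remaining from the first: starting from the 20×9.5 cube (190.00 mm²), the 14×14.5 cube at (15, -3.5) partially overlaps it — only the 47.50 mm² overlap (of its 203.00 mm²) is removed, clipping the outline; the r=8 cylinder at (-3, 9.5) partially overlaps it — only the 26.60 mm² overlap (of its 199.77 mm²) is removed, clipping the outline — area = 115.90 mm². At z = 1.8: the cube is present — its section is the full 20×9.5 rectangle (area 190.00 mm²); the cube at (15, -3.5) (footprint 14×14.5) is included at this height (area 203.00 mm²); the r=8 cylinder at (-3, 9.5) gives a regular 32-gon of circumradius 8 (constant along its height) (area = (32/2)·8.000²·sin(360°/32) = 199.77 mm²); Taking the first minus the rest: starting from the 20×9.5 cube (190.00 mm²), the 14×14.5 cube at (15, -3.5) partially overlaps it — only the 47.50 mm² overlap (of its 203.00 mm²) is removed, clipping the outline; the r=8 cylinder at (-3, 9.5) partially overlaps it — only the 26.60 mm² overlap (of its 199.77 mm²) is removed, clipping the outline — area = 115.90 mm². Checking containment: the cross-section at z = 1.8 is a subset of the cross-section at z = 1.65.

entirely on top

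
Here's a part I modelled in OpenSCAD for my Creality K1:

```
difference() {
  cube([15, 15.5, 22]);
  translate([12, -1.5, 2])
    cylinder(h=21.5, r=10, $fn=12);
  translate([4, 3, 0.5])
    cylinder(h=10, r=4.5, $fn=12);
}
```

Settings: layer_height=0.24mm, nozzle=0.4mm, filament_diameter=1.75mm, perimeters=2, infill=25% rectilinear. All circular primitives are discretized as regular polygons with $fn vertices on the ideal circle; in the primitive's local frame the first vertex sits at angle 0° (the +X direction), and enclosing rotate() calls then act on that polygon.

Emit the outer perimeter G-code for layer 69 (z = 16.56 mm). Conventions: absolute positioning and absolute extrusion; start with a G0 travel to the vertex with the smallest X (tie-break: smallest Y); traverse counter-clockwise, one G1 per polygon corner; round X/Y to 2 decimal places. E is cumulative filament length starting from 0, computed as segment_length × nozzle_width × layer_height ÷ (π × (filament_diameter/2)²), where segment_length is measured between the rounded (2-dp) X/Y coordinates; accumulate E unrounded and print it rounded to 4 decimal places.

G0 X0.00 Y0.00 Z16.56
G1 X2.40 Y0.00 E0.0958
G1 X3.34 Y3.50 E0.2404
G1 X7.00 Y7.16 E0.4470
G1 X12.00 Y8.50 E0.6536
G1 X15.00 Y7.70 E0.7775
G1 X15.00 Y15.50 E1.0889
G1 X0.00 Y15.50 E1.6875
G1 X0.00 Y0.00 E2.3062

At z = 16.56 mm: the cube (footprint 15×15.5) is included at this height; the cylinder at (12, -1.5): section is a regular 12-gon, circumradius r=10; the cylinder at (4, 3) is not intersected at this z (z outside [0.5, 10.5]); Taking the first minus the rest: starting from the 15×15.5 cube, the r=10 cylinder at (12, -1.5) partially overlaps it — only the 84.60 mm² overlap (of its 300.00 mm²) is removed, clipping the outline — 1 connected region. The outline is a single polygon with 8 vertices. Extrusion per mm of travel: 0.4 × 0.24 / (π × 0.875²) = 0.039912. Accumulating E over each segment gives final E = 2.3062.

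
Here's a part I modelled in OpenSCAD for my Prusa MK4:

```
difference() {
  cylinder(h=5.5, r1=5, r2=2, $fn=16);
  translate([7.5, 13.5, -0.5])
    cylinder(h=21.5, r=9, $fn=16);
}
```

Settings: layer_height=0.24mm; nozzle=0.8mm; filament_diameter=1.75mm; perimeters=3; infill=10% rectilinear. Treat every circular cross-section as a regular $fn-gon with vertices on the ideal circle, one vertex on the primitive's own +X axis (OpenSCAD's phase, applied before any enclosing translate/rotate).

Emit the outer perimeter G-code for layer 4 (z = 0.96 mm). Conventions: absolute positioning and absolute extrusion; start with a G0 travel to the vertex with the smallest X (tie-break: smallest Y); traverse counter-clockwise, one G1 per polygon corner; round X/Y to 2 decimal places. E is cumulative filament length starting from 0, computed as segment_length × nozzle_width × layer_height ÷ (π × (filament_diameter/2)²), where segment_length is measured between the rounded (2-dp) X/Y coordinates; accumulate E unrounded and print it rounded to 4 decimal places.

At z = 0.96 mm: the cone (r1=5→r2=2) has section circumradius 4.476 here — a regular 16-gon; the r=9 cylinder at (7.5, 13.5) contributes a regular 16-gon of circumradius 9; Subtracting the remaining from the first: starting from the cone, the r=9 cylinder at (7.5, 13.5) misses the remaining region (no effect) — 1 connected region. The outline is a single polygon with 16 vertices. Extrusion per mm of travel: 0.8 × 0.24 / (π × 0.875²) = 0.079824. Accumulating E over each segment gives final E = 2.2327.

G0 X-4.48 Y0.00 Z0.96
G1 X-4.14 Y-1.71 E0.1392
G1 X-3.17 Y-3.17 E0.2791
G1 X-1.71 Y-4.14 E0.4190
G1 X0.00 Y-4.48 E0.5582
G1 X1.71 Y-4.14 E0.6974
G1 X3.17 Y-3.17 E0.8373
G1 X4.14 Y-1.71 E0.9772
G1 X4.48 Y0.00 E1.1164
G1 X4.14 Y1.71 E1.2555
G1 X3.17 Y3.17 E1.3955
G1 X1.71 Y4.14 E1.5354
G1 X0.00 Y4.48 E1.6746
G1 X-1.71 Y4.14 E1.8137
G1 X-3.17 Y3.17 E1.9536
G1 X-4.14 Y1.71 E2.0936
G1 X-4.48 Y0.00 E2.2327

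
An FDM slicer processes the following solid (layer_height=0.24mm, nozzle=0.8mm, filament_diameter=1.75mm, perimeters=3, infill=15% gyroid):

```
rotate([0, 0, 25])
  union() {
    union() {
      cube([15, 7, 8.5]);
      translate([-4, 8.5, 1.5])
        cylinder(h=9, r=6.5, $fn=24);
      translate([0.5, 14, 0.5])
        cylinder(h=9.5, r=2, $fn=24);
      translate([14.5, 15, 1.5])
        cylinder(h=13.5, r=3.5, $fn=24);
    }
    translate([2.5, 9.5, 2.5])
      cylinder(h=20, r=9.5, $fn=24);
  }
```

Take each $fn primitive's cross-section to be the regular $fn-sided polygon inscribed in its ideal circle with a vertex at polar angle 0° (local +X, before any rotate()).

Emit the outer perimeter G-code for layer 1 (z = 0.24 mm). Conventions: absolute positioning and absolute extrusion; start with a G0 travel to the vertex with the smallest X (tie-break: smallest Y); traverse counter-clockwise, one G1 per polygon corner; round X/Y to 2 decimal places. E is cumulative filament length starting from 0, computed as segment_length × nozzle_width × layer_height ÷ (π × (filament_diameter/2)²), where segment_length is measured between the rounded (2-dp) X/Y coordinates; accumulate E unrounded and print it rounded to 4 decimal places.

At z = 0.24 mm: the cube (footprint 15×7) is included at this height; the cylinder at (-4, 8.5) does not reach this height (z outside [1.5, 10.5]); the cylinder at (0.5, 14) does not reach this height (z outside [0.5, 10]); the cylinder at (14.5, 15) is absent (z outside [1.5, 15]); Taking the union: only the 15×7 cube is present, so the union is just that shape — 1 connected region; the cylinder at (2.5, 9.5) is not intersected at this z (z outside [2.5, 22.5]); Taking the union: only that combined region is present, so the union is just that shape — 1 connected region; (rotated 25° about Z; rotation is an isometry so areas/perimeters/island counts are preserved). The outline is a single polygon with 4 vertices. Extrusion per mm of travel: 0.8 × 0.24 / (π × 0.875²) = 0.079824. Accumulating E over each segment gives final E = 3.5115.

G0 X-2.96 Y6.34 Z0.24
G1 X0.00 Y0.00 E0.5585
G1 X13.59 Y6.34 E1.7556
G1 X10.64 Y12.68 E2.3138
G1 X-2.96 Y6.34 E3.5115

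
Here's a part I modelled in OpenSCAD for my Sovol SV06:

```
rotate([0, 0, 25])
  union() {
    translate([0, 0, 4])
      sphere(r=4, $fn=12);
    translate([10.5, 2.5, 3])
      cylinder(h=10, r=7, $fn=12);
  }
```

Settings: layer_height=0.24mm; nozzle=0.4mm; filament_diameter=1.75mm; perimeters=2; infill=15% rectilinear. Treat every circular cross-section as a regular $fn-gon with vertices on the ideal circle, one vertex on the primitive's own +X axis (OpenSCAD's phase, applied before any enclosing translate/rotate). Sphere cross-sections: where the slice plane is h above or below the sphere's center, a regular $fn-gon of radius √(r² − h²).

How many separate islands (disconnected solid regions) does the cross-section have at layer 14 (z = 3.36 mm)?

At z = 3.36 mm: the r=4 sphere contributes a regular 12-gon of circumradius √(4²−0.64²) = 3.948; the cylinder at (10.5, 2.5): section is a regular 12-gon, circumradius r=7; Taking the union: the 2 present regions are separate (no shared area or edge), so areas and boundary lengths simply add and each stays a separate island — 2 connected regions; (rotated 25° about Z; rotation is an isometry so areas/perimeters/island counts are preserved). Overall, the cross-section has 2 separate islands. Island count = 2.

2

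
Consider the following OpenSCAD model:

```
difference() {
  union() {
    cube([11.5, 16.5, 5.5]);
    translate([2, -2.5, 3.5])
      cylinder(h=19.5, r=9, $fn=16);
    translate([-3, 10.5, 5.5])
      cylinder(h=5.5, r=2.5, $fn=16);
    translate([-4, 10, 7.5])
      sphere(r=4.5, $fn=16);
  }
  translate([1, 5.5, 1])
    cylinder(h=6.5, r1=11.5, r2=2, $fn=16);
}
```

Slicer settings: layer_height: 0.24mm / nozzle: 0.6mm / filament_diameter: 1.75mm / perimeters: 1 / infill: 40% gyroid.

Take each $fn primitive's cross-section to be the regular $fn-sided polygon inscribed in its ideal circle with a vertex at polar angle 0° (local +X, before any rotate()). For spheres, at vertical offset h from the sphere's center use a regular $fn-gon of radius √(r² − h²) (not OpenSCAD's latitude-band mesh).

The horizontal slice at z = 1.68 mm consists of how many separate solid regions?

2

At z = 1.68 mm: the cube is present — its section is the full 11.5×16.5 rectangle; the cylinder at (2, -2.5) does not reach this height (z outside [3.5, 23]); the cylinder at (-3, 10.5) is not intersected at this z (z outside [5.5, 11]); the sphere at (-4, 10) is not intersected at this z (|z−center|=5.820 > r=4.5); Merging all regions: only the 11.5×16.5 cube is present, so the union is just that shape — 1 connected region; the cone at (1, 5.5) contributes a regular 16-gon of circumradius 10.506 (interpolated between r1=11.5 and r2=2 at t=0.105); Taking the first minus the rest: starting from that combined region, the cone at (1, 5.5) partially overlaps it — only the 154.65 mm² overlap (of its 337.92 mm²) is removed, clipping the outline — 2 connected regions. The result has 2 disconnected regions.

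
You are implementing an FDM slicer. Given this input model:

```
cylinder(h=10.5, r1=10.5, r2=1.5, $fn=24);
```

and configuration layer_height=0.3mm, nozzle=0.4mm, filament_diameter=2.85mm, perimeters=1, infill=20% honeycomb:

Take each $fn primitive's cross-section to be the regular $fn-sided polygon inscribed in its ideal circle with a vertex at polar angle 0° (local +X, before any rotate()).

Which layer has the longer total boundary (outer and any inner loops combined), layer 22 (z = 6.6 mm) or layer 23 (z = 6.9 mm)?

Layer 22 (z = 6.6): the cone: at t=0.629 of its height the radius interpolates to r₁+(r₂−r₁)t = 4.843, giving a regular 24-gon of that circumradius (perimeter = 2·24·4.843·sin(180°/24) = 30.34 mm). So its perimeter = 30.34 mm. Layer 23 (z = 6.9): the cone contributes a regular 24-gon of circumradius 4.586 (interpolated between r1=10.5 and r2=1.5 at t=0.657) (perimeter = 2·24·4.586·sin(180°/24) = 28.73 mm). So its perimeter = 28.73 mm. Layer 22 is larger (30.34 vs 28.73 mm).

layer 22 (z = 6.6 mm)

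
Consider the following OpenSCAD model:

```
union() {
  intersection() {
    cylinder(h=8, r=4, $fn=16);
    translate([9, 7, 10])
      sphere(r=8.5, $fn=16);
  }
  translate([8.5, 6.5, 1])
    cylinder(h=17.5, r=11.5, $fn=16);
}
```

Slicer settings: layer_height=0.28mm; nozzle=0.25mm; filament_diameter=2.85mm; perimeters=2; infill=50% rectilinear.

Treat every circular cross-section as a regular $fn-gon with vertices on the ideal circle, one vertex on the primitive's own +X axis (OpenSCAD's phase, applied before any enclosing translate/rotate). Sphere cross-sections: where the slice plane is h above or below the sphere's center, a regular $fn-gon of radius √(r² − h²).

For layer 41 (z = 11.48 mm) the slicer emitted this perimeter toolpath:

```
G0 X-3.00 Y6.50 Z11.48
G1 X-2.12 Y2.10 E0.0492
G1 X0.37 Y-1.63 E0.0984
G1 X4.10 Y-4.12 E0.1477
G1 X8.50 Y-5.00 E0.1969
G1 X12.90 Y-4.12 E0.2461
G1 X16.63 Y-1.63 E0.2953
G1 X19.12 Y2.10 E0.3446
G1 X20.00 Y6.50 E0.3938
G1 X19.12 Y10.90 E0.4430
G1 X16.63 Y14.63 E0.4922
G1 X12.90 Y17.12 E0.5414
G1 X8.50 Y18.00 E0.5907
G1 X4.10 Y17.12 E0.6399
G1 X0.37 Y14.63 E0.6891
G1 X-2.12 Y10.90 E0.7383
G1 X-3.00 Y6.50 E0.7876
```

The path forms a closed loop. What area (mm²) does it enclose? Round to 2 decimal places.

404.67 mm²

Apply the shoelace formula to the sequence of (X, Y) vertices; enclosed area = 404.67 mm².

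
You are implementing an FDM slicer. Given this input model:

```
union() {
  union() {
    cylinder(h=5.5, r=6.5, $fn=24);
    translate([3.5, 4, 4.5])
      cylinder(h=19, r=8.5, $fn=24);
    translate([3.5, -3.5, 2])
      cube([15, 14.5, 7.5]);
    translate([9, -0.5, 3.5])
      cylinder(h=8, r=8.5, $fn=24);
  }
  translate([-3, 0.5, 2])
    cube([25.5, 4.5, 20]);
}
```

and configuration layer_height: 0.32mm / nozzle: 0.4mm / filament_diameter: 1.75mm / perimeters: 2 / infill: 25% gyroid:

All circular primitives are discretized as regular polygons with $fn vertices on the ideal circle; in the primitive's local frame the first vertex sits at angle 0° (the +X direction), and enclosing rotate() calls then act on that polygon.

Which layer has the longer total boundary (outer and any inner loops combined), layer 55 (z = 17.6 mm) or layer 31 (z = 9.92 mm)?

layer 31 (z = 9.92 mm)

Layer 55 (z = 17.6): the cylinder is absent (z outside [0, 5.5]); the r=8.5 cylinder at (3.5, 4) contributes a regular 24-gon of circumradius 8.5 (perimeter = 2·24·8.500·sin(180°/24) = 53.25 mm); the cube at (3.5, -3.5) is absent (z outside [2, 9.5]); the cylinder at (9, -0.5) is not intersected at this z (z outside [3.5, 11.5]); Combining (union): only the r=8.5 cylinder at (3.5, 4) is present, so the union is just that shape — boundary = 53.25 mm; the cube at (-3, 0.5) is present — its section is the full 25.5×4.5 rectangle (perimeter 60.00 mm); Taking the union: the regions partially overlap (shared area 66.39 mm²), so the edge portions inside another operand are dropped and the merged outline is re-measured after clipping — boundary = 75.08 mm. So its perimeter = 75.08 mm. Layer 31 (z = 9.92): the cylinder is not intersected at this z (z outside [0, 5.5]); the r=8.5 cylinder at (3.5, 4) contributes a regular 24-gon of circumradius 8.5 (perimeter = 2·24·8.500·sin(180°/24) = 53.25 mm); the cube at (3.5, -3.5) is not intersected at this z (z outside [2, 9.5]); the cylinder at (9, -0.5): section is a regular 24-gon, circumradius r=8.5 (perimeter = 2·24·8.500·sin(180°/24) = 53.25 mm); Taking the union: the regions partially overlap (shared area 107.89 mm²), so the edge portions inside another operand are dropped and the merged outline is re-measured after clipping — boundary = 67.95 mm; the 25.5×4.5 cube at (-3, 0.5) contributes its full rectangle (perimeter 60.00 mm); Merging all regions: the regions partially overlap (shared area 88.51 mm²), so the edge portions inside another operand are dropped and the merged outline is re-measured after clipping — boundary = 79.67 mm. So its perimeter = 79.67 mm. Layer 31 is larger (79.67 vs 75.08 mm).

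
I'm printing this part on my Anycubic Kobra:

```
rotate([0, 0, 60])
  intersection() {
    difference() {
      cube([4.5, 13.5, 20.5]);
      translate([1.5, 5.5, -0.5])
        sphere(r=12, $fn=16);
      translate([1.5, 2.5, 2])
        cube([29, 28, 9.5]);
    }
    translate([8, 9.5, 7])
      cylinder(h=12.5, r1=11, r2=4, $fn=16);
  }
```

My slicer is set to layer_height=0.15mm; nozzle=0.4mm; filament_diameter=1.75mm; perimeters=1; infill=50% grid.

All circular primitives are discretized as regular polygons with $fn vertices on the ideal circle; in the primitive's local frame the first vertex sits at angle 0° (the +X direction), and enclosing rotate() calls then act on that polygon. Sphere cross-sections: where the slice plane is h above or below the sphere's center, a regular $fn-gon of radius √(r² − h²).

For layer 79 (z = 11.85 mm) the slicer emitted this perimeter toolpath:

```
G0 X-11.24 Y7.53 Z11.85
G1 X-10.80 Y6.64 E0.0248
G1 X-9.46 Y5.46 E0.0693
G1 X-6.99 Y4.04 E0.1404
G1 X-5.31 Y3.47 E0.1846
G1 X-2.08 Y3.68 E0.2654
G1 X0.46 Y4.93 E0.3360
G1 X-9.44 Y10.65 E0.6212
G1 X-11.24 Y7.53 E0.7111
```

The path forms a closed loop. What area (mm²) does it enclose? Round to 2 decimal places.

41.74 mm²

Apply the shoelace formula to the sequence of (X, Y) vertices; enclosed area = 41.74 mm².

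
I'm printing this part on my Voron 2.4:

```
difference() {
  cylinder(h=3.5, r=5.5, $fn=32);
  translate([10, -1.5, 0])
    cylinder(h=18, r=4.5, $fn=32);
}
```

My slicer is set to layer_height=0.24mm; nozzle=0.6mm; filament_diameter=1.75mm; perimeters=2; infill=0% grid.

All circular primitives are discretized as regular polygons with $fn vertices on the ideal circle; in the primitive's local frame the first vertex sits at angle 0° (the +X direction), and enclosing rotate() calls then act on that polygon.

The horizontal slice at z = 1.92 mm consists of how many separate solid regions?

At z = 1.92 mm: the r=5.5 cylinder gives a regular 32-gon of circumradius 5.5 (constant along its height); the cylinder at (10, -1.5): section is a regular 32-gon, circumradius r=4.5; Taking the first minus the rest: starting from the r=5.5 cylinder, the r=4.5 cylinder at (10, -1.5) misses the remaining region (no effect) — 1 connected region. The result has 1 disconnected region.

1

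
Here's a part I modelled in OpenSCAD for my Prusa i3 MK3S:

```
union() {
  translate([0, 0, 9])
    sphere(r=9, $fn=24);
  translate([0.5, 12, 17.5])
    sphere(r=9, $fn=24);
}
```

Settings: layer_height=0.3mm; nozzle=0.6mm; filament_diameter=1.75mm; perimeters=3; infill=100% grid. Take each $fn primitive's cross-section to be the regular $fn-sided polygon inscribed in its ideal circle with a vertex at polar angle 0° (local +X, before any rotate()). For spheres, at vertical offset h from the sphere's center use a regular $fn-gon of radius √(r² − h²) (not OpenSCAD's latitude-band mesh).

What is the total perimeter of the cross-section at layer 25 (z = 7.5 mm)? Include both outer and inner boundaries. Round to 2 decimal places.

At z = 7.5 mm: the r=9 sphere contributes a regular 24-gon of circumradius √(9²−1.5²) = 8.874 (perimeter = 2·24·8.874·sin(180°/24) = 55.60 mm); the sphere at (0.5, 12) is not intersected at this z (|z−center|=10.000 > r=9); Merging all regions: only the r=9 sphere is present, so the union is just that shape — boundary = 55.60 mm. Overall, the cross-section is a single solid region. Total boundary length (outer) = 55.60 mm.

55.60 mm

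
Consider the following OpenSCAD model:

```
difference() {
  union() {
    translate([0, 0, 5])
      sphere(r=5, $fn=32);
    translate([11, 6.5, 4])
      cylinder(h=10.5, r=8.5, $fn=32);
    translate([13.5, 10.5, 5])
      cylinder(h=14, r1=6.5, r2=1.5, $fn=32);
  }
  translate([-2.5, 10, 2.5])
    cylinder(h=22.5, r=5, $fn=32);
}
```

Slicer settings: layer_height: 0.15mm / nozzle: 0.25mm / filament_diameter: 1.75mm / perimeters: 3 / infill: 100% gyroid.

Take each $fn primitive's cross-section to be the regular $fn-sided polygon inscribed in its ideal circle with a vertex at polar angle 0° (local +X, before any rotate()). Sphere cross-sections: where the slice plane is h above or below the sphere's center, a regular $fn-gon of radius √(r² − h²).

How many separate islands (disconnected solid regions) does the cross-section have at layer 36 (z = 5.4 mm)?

At z = 5.4 mm: the sphere: section is a regular 32-gon, circumradius = √(r²−h²) = √(5²−0.4²) = 4.984; the r=8.5 cylinder at (11, 6.5) contributes a regular 32-gon of circumradius 8.5; the cone at (13.5, 10.5) (r1=6.5→r2=1.5) has section circumradius 6.357 here — a regular 32-gon; Combining (union): the regions partially overlap (shared area 101.33 mm²), so overlapping operands fuse into one piece — 1 connected region; the r=5 cylinder at (-2.5, 10) gives a regular 32-gon of circumradius 5 (constant along its height); After the difference (first − rest): starting from that combined region, the r=5 cylinder at (-2.5, 10) misses the remaining region (no effect) — 1 connected region. Overall, the cross-section is a single solid region. Island count = 1.

1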